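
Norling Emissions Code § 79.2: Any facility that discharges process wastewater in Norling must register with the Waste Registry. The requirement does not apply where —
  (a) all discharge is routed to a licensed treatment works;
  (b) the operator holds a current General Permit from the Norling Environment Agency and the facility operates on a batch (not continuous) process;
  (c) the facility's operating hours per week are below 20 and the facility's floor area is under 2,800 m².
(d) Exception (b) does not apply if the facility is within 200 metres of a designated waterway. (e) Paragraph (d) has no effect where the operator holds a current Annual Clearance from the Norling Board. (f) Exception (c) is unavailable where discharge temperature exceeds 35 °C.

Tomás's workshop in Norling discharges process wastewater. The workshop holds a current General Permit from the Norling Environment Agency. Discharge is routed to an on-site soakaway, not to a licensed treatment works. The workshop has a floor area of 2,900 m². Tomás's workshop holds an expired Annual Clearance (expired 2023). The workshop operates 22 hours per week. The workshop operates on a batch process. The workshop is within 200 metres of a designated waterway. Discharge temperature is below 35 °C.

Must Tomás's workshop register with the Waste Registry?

Yes — Tomás's workshop must register with the Waste Registry.

Exception (a) does not apply: discharge is not routed to a licensed treatment works.
Exception (b)'s conditions are all satisfied: a current General Permit is held; the facility operates on a batch process. But applying paragraphs (d)–(e): (d) is triggered — the workshop is within 200 m of a designated waterway. (e) does not operate here (the Annual Clearance is not current), so (d) stands. (b) is therefore removed.
Exception (c) requires that the facility's operating hours per week are below 20; but the facility's operating hours per week are 22, not below 20, so (c) is unavailable.
No exception is made out. Tomás's workshop falls within the general rule.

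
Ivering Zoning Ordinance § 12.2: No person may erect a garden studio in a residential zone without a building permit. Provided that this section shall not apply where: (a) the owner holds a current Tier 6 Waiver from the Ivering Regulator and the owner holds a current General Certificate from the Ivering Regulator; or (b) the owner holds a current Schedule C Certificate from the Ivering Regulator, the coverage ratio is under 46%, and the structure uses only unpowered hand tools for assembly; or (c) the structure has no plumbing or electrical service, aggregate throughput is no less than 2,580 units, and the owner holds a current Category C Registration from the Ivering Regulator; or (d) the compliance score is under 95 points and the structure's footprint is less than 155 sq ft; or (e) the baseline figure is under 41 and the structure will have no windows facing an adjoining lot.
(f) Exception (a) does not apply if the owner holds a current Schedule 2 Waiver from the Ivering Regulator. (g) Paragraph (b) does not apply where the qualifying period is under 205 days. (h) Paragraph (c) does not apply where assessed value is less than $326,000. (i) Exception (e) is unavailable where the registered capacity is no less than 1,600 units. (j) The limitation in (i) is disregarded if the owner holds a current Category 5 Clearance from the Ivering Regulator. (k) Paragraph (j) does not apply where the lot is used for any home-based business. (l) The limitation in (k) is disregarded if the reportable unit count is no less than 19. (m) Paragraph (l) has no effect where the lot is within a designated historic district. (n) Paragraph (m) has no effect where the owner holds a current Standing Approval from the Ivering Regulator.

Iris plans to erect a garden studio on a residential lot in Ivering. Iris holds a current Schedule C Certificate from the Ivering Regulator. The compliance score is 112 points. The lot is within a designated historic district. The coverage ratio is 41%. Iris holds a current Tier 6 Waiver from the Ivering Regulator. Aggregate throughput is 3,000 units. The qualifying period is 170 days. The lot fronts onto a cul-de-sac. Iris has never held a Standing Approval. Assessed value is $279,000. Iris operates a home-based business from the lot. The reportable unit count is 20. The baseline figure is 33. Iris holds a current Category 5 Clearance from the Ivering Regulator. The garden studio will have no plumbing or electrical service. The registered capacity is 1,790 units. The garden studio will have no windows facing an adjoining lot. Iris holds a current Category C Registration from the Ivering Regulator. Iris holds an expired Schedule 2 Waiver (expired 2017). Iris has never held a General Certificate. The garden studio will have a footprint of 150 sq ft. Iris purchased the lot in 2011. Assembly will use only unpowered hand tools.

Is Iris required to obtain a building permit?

Exception (a) requires that the owner holds a current General Certificate from the Ivering Regulator; but no current General Certificate is held, so (a) is unavailable.
Exception (b)'s conditions are all satisfied: a current Schedule C Certificate is held; the coverage ratio is 41%, under the 46% limit; assembly uses only hand tools. But: (g) applies — the qualifying period is 170 days, under the 205 days limit. So (b) is unavailable.
Exception (c) is satisfied on its face — there is no plumbing or electrical service; aggregate throughput is 3,000 units, meeting the 2,580 units threshold; a current Category C Registration is held. But: (h) is triggered — assessed value is $279,000, less than the $326,000 limit. (c) is therefore removed.
Exception (d) does not apply: the compliance score is 112 points, not under 95 points.
Exception (e) is satisfied on its face — the baseline figure is 33, under the 41 limit; no windows face an adjoining lot. But applying paragraphs (i)–(n): (i) is triggered — the registered capacity is 1,790 units, meeting the 1,600 units threshold. (j) would limit (i) — a current Category 5 Clearance is held — but (k) sets (j) aside: (k) is triggered — a home-based business operates on the lot. (l) would limit (k) — the reportable unit count is 20, meeting the 19 threshold — but (m) sets (l) aside: (m) operates against (l): the lot is in a historic district. (n), which would lift (m), is inapplicable — no current Standing Approval is held. Exception (e) does not apply.
None of the exceptions is available; § 12.2 applies in full.

Yes — Iris must obtain a building permit.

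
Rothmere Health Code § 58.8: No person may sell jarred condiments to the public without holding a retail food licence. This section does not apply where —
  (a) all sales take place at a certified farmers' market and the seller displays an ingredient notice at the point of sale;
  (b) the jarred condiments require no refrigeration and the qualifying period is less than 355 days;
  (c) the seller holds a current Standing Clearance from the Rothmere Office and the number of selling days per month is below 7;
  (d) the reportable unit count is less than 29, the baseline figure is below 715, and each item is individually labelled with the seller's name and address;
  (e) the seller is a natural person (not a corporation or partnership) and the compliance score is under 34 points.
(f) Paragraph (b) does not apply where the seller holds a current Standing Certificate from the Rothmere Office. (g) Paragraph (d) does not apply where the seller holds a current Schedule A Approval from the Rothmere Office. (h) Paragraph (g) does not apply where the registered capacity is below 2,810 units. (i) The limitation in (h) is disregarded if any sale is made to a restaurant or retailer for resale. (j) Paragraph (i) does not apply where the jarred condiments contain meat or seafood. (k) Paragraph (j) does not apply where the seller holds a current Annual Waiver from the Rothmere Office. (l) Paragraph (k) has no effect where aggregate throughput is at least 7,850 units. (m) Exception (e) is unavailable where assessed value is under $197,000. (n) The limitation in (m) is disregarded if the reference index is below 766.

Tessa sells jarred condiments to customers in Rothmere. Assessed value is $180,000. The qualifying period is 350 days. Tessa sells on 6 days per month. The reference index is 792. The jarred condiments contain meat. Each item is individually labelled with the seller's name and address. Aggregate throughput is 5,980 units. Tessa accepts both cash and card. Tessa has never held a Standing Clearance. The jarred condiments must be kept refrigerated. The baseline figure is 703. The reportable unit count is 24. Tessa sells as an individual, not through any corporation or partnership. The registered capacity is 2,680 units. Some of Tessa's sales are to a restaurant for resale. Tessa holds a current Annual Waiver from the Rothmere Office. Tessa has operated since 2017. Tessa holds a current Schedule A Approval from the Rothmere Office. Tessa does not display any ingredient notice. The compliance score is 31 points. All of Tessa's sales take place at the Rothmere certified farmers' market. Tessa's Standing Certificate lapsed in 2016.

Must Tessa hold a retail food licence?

Yes — Tessa must hold a retail food licence.

Exception (a) requires that the seller displays an ingredient notice at the point of sale; but no ingredient notice is displayed, so (a) is unavailable.
Exception (b) fails — the jarred condiments require refrigeration.
Exception (c) fails — there is no Standing Clearance in force.
Exception (d) is satisfied on its face — the reportable unit count is 24, less than the 29 limit; the baseline figure is 703, below the 715 limit; items are individually labelled. Turning to paragraphs (g)–(l): (g) applies — a current Schedule A Approval is held. (h) is triggered (the registered capacity is 2,680 units, below the 2,810 units limit), but is set aside by (i): (i) operates against (h): some sales are to a restaurant for resale. (j) applies (the jarred condiments contain meat), but is set aside by (k): (k) operates against (j): a current Annual Waiver is held. (l) is inapplicable (aggregate throughput is 5,980 units, short of 7,850 units), so (k) stands. (d) is therefore removed.
All of (e)'s requirements are met (the seller is a natural person; the compliance score is 31 points, under the 34 points limit). But: (m) applies — assessed value is $180,000, under the $197,000 limit. (n) does not operate here (the reference index is 792, not below 766), so (m) stands. So (e) is unavailable.
Every exception is unavailable, so the rule governs.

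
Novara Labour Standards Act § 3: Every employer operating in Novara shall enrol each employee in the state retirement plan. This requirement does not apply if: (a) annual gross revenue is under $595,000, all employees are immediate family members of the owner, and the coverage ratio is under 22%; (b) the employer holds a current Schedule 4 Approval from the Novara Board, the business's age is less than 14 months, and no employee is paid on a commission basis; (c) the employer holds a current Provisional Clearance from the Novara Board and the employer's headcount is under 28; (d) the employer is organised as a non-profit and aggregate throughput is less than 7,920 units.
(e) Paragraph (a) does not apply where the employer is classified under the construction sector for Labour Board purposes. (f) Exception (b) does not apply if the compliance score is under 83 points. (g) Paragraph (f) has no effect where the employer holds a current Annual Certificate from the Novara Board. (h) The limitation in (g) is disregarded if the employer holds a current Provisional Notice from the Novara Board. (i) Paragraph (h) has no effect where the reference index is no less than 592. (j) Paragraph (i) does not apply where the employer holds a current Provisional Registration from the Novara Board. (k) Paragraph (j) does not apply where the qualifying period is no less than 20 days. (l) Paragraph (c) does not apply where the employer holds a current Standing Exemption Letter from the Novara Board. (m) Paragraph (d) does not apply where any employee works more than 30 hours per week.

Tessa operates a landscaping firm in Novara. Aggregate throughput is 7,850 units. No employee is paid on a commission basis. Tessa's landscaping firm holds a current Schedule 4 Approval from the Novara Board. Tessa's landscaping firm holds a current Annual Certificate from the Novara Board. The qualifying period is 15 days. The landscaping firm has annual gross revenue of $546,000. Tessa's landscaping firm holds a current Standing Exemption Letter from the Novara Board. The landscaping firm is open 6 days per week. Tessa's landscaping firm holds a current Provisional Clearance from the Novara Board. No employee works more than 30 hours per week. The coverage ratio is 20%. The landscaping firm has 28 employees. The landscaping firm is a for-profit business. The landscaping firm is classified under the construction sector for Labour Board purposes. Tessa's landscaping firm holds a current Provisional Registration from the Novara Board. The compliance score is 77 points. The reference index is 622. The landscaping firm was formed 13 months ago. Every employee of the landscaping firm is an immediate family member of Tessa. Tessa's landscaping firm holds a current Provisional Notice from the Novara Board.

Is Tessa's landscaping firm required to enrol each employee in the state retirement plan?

Exception (a)'s conditions are all satisfied: annual gross revenue is $546,000, under the $595,000 limit; every employee is an immediate family member; the coverage ratio is 20%, under the 22% limit. But applying paragraph (e): (e) operates against (a): the landscaping firm is classified under the construction sector. So (a) is unavailable.
All of (b)'s requirements are met (a current Schedule 4 Approval is held; the business's age is 13 months, less than the 14 months limit; no employee is paid on commission). However, paragraphs (f)–(k) must be considered: (f) is engaged — the compliance score is 77 points, under the 83 points limit. (g) is engaged (a current Annual Certificate is held), but is itself disapplied by (h): (h) applies — a current Provisional Notice is held. (i) applies (the reference index is 622, meeting the 592 threshold), but is displaced by (j): (j) operates against (i): a current Provisional Registration is held. (k), which would lift (j), does not operate here — the qualifying period is 15 days, short of 20 days. Exception (b) does not apply.
Exception (c) does not apply: the employer's headcount is 28, not under 28.
Exception (d) fails — the employer is for-profit.
Every exception is unavailable, so the rule governs.

Yes — Tessa's landscaping firm must enrol each employee in the state retirement plan.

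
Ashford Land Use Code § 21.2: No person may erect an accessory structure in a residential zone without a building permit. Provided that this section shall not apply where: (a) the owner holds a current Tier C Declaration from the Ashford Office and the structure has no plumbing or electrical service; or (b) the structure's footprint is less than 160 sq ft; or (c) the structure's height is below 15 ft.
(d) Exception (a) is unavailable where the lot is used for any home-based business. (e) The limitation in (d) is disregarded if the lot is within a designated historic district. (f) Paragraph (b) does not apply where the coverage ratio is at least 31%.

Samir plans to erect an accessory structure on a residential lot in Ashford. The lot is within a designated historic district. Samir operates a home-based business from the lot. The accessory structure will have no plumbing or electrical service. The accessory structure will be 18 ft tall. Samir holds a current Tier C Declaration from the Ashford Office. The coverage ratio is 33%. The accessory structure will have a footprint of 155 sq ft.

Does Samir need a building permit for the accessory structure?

Exception (a)'s conditions are all satisfied: a current Tier C Declaration is held; there is no plumbing or electrical service. Under paragraphs (d)–(e): (d) would limit (a) — a home-based business operates on the lot — but (e) sets (d) aside: (e) operates — the lot is in a historic district. (a) remains available.
Exception (b)'s conditions are all satisfied: the structure's footprint is 155 sq ft, less than the 160 sq ft limit. But applying paragraph (f): (f) operates against (b): the coverage ratio is 33%, meeting the 31% threshold. So (b) is unavailable.
Exception (c) does not apply: the structure's height is 18 ft, not below 15 ft.

No — exception (a) applies; Samir does not need a building permit.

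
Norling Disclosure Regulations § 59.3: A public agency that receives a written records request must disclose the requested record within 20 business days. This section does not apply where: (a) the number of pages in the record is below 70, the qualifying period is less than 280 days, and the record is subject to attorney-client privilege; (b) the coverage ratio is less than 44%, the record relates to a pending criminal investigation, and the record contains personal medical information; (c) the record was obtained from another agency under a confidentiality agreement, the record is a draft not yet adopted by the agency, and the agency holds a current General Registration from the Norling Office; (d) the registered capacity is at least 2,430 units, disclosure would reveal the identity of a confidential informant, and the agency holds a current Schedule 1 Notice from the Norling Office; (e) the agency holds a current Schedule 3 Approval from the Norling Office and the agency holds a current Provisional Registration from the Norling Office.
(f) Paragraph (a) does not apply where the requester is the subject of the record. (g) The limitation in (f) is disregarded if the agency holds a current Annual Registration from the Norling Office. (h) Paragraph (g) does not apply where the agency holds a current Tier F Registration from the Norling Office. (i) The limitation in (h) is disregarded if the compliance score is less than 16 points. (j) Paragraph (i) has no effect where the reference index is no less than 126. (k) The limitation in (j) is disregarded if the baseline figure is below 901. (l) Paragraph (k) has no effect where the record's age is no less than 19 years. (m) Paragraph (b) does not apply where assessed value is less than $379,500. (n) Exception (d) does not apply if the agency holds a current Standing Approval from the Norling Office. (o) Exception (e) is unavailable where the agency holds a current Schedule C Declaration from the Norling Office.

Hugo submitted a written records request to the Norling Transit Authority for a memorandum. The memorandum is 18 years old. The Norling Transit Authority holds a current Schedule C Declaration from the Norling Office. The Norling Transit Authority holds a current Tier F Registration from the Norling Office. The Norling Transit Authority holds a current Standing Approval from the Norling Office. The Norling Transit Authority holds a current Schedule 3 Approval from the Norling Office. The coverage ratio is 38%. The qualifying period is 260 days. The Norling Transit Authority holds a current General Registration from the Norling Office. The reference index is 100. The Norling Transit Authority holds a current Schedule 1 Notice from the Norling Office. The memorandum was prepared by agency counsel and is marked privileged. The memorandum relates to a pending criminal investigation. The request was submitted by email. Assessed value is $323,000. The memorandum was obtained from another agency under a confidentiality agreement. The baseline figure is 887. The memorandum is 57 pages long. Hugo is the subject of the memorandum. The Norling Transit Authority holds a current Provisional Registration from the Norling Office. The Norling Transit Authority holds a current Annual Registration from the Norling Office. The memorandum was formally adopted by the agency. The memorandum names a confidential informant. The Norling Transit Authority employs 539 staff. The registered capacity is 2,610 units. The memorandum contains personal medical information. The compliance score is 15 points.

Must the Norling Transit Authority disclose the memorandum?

No — exception (a) applies; the Norling Transit Authority is not required to disclose the memorandum.

Exception (a)'s conditions are all satisfied: the number of pages in the record is 57, below the 70 limit; the qualifying period is 260 days, less than the 280 days limit; the memorandum is privileged. Considering the limiting provisions: (f) would limit (a) — Hugo is the subject of the memorandum — but (g) sets (f) aside: (g) operates against (f): a current Annual Registration is held. (h) would limit (g) — a current Tier F Registration is held — but (i) sets (h) aside: (i) operates — the compliance score is 15 points, less than the 16 points limit. (j), which would lift (i), is not engaged — the reference index is 100, short of 126. So (a) applies.
Exception (b)'s conditions are all satisfied: the coverage ratio is 38%, less than the 44% limit; the memorandum relates to a pending investigation; the memorandum contains personal medical information. But applying paragraph (m): (m) operates against (b): assessed value is $323,000, less than the $379,500 limit. (b) is therefore removed.
Exception (c) fails — the memorandum has been formally adopted.
All of (d)'s requirements are met (the registered capacity is 2,610 units, meeting the 2,430 units threshold; the memorandum names a confidential informant; a current Schedule 1 Notice is held). However, paragraph (n) must be considered: (n) operates — a current Standing Approval is held. So (d) is unavailable.
All of (e)'s requirements are met (a current Schedule 3 Approval is held; a current Provisional Registration is held). However, paragraph (o) must be considered: (o) operates against (e): a current Schedule C Declaration is held. Exception (e) does not apply.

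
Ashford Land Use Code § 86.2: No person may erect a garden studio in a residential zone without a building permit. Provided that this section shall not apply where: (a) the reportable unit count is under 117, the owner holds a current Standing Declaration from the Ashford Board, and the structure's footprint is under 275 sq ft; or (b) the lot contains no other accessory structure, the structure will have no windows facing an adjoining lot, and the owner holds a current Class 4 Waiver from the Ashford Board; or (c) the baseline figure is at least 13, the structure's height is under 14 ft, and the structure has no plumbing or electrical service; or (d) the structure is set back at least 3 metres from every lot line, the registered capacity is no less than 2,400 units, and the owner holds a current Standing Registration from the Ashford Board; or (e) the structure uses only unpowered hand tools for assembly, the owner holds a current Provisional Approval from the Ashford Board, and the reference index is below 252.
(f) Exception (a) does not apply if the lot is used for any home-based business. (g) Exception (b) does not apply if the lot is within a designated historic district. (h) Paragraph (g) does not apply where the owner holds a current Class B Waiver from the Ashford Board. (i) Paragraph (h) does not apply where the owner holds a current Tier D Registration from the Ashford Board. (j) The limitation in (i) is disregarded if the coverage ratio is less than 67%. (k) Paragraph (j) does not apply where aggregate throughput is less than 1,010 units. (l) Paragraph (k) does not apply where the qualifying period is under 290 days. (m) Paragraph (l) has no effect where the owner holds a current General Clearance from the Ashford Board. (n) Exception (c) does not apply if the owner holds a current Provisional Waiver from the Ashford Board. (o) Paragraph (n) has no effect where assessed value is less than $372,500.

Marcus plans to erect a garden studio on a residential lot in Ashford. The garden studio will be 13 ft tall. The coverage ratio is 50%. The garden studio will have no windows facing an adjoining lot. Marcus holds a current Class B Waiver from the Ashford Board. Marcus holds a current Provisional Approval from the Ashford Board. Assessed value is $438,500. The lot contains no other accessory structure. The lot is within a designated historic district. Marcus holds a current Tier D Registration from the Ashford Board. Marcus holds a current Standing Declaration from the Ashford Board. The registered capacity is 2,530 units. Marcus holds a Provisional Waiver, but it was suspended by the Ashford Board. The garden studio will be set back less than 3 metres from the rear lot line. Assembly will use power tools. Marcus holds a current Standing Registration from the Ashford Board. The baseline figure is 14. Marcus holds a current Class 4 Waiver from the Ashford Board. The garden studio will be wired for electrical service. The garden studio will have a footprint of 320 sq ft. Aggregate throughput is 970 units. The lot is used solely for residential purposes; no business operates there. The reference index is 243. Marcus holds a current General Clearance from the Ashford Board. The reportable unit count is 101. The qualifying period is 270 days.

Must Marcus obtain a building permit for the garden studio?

Yes — Marcus must obtain a building permit.

Exception (a) fails — the structure's footprint is 320 sq ft, not under 275 sq ft.
Exception (b): the lot has no other accessory structure; no windows face an adjoining lot; a current Class 4 Waiver is held — every condition holds. Turning to paragraphs (g)–(m): (g) operates — the lot is in a historic district. (h) would limit (g) — a current Class B Waiver is held — but (i) sets (h) aside: (i) is triggered — a current Tier D Registration is held. (j) is triggered (the coverage ratio is 50%, less than the 67% limit), but is set aside by (k): (k) operates — aggregate throughput is 970 units, less than the 1,010 units limit. (l) is engaged (the qualifying period is 270 days, under the 290 days limit), but is overridden by (m): (m) operates against (l): a current General Clearance is held. So (b) is unavailable.
Exception (c) fails — electrical service is planned.
Exception (d) does not apply: the rear setback is under 3 m.
Exception (e) requires that the structure uses only unpowered hand tools for assembly; but assembly uses power tools, so (e) is unavailable.
No exception displaces § 86.2.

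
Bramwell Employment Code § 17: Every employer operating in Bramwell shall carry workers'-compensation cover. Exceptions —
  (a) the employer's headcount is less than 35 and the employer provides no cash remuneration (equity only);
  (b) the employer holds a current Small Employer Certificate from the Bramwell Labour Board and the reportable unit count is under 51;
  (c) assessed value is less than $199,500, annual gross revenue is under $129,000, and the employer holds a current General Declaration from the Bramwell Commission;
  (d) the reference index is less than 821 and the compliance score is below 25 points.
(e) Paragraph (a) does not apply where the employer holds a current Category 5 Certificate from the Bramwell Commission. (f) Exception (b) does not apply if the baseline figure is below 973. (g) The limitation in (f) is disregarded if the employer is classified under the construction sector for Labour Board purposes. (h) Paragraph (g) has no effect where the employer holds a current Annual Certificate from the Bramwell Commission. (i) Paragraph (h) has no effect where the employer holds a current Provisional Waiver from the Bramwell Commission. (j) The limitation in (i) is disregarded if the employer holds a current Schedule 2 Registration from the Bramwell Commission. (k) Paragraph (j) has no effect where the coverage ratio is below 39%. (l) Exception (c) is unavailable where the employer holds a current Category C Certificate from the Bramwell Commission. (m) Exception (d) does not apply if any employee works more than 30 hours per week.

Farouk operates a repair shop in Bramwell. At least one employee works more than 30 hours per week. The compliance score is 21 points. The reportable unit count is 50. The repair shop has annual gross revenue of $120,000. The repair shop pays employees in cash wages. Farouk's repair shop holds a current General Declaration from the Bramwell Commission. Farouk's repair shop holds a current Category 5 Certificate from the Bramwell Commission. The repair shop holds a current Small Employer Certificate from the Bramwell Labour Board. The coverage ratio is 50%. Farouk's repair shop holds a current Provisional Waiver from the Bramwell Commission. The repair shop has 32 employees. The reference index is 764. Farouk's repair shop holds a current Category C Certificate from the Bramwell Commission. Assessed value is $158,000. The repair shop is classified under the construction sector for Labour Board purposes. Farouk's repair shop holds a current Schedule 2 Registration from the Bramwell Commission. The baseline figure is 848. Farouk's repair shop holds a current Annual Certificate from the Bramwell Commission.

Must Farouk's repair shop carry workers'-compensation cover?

Yes — Farouk's repair shop must carry workers'-compensation cover.

Exception (a) requires that the employer provides no cash remuneration (equity only); but employees are paid cash wages, so (a) is unavailable.
Exception (b)'s conditions are all satisfied: a current Small Employer Certificate is held; the reportable unit count is 50, under the 51 limit. But applying paragraphs (f)–(k): (f) operates against (b): the baseline figure is 848, below the 973 limit. (g) is triggered (the repair shop is classified under the construction sector), but is displaced by (h): (h) operates against (g): a current Annual Certificate is held. (i) would limit (h) — a current Provisional Waiver is held — but (j) sets (i) aside: (j) operates against (i): a current Schedule 2 Registration is held. (k), which would lift (j), is not triggered — the coverage ratio is 50%, not below 39%. So (b) is unavailable.
Exception (c): assessed value is $158,000, less than the $199,500 limit; annual gross revenue is $120,000, under the $129,000 limit; a current General Declaration is held — every condition holds. But: (l) operates — a current Category C Certificate is held. Exception (c) does not apply.
All of (d)'s requirements are met (the reference index is 764, less than the 821 limit; the compliance score is 21 points, below the 25 points limit). Turning to paragraph (m): (m) operates against (d): at least one employee exceeds 30 hours/week. So (d) is unavailable.
None of the exceptions is available; § 17 applies in full.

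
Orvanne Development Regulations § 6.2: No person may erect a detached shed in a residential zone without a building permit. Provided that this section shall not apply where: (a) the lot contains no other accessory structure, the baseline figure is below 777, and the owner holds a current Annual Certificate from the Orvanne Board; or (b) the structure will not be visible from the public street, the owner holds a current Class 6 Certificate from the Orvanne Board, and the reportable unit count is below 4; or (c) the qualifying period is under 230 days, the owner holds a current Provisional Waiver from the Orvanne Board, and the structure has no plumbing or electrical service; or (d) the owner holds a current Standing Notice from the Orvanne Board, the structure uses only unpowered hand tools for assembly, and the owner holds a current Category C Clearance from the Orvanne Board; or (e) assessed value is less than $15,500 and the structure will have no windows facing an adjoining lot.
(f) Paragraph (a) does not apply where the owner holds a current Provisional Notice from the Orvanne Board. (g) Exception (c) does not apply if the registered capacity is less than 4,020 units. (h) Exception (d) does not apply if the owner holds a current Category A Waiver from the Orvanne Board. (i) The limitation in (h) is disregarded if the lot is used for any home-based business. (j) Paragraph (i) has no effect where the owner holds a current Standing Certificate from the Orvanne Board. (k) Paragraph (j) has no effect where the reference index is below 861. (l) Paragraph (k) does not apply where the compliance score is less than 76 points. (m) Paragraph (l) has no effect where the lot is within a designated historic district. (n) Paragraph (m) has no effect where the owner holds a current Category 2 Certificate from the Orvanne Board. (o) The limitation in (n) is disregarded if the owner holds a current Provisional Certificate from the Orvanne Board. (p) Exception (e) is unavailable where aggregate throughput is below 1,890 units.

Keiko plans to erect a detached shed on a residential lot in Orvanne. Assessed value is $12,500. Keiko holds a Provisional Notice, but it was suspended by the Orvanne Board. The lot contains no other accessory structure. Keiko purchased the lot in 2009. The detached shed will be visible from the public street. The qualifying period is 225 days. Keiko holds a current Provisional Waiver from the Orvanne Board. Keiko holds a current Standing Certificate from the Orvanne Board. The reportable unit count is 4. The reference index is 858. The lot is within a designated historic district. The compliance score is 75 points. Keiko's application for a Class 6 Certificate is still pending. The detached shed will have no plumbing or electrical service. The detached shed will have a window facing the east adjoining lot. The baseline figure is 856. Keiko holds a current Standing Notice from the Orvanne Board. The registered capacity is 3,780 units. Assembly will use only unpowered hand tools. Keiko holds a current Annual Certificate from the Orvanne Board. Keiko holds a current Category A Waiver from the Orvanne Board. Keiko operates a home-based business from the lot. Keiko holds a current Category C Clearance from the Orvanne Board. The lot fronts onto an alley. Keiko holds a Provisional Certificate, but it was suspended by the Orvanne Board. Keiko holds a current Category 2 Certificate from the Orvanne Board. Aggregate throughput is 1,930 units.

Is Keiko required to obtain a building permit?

Exception (a) requires that the baseline figure is below 777; but the baseline figure is 856, not below 777, so (a) is unavailable.
Exception (b) fails — the structure will be visible from the street.
Exception (c)'s conditions are all satisfied: the qualifying period is 225 days, under the 230 days limit; a current Provisional Waiver is held; there is no plumbing or electrical service. Turning to paragraph (g): (g) operates against (c): the registered capacity is 3,780 units, less than the 4,020 units limit. Exception (c) does not apply.
Exception (d) is satisfied on its face — a current Standing Notice is held; assembly uses only hand tools; a current Category C Clearance is held. However, paragraphs (h)–(o) must be considered: (h) is engaged — a current Category A Waiver is held. (i) would limit (h) — a home-based business operates on the lot — but (j) sets (i) aside: (j) applies — a current Standing Certificate is held. (k) would limit (j) — the reference index is 858, below the 861 limit — but (l) sets (k) aside: (l) applies — the compliance score is 75 points, less than the 76 points limit. (m) applies (the lot is in a historic district), but is displaced by (n): (n) operates against (m): a current Category 2 Certificate is held. (o), which would lift (n), is inapplicable — the Provisional Certificate is not current. Exception (d) does not apply.
Exception (e) fails — a window faces an adjoining lot.
No exception is made out. Keiko falls within the general rule.

Yes — Keiko must obtain a building permit.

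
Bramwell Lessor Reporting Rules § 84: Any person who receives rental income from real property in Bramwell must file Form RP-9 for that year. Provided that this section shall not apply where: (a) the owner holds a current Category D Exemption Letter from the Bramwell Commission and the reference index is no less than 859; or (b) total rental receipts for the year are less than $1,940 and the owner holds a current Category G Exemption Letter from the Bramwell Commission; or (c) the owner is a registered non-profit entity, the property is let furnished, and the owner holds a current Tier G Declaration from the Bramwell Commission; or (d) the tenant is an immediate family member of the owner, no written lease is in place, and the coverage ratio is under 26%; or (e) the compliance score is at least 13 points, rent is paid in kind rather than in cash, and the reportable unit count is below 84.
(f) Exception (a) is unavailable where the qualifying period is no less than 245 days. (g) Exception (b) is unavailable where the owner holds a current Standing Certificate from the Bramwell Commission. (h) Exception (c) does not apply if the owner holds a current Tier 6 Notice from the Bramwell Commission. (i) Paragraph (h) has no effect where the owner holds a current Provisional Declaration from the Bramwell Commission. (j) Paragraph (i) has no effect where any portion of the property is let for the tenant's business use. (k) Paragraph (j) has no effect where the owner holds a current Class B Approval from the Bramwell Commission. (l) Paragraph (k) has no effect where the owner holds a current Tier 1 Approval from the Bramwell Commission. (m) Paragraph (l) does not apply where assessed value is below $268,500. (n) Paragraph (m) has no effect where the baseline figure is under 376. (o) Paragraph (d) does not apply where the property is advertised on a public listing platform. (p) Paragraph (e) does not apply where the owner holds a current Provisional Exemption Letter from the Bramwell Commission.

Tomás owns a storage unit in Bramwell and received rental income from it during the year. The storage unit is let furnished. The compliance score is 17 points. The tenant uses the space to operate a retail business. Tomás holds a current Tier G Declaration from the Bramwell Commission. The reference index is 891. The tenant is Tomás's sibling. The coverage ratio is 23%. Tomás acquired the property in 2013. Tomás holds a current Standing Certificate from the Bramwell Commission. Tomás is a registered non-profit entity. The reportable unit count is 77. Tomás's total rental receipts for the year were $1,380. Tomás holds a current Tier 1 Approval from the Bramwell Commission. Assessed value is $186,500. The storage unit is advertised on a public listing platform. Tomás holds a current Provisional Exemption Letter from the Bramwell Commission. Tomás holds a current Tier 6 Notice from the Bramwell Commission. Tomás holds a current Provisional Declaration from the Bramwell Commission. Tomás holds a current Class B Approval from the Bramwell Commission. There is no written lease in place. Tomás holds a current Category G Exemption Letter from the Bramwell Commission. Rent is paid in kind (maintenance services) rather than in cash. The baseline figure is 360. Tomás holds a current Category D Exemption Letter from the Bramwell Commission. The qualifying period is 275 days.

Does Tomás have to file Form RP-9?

Exception (a)'s conditions are all satisfied: a current Category D Exemption Letter is held; the reference index is 891, meeting the 859 threshold. Turning to paragraph (f): (f) operates against (a): the qualifying period is 275 days, meeting the 245 days threshold. So (a) is unavailable.
All of (b)'s requirements are met (total rental receipts for the year are $1,380, less than the $1,940 limit; a current Category G Exemption Letter is held). Turning to paragraph (g): (g) operates against (b): a current Standing Certificate is held. (b) is therefore removed.
Exception (c) is satisfied on its face — Tomás is a registered non-profit; the property is let furnished; a current Tier G Declaration is held. However, paragraphs (h)–(n) must be considered: (h) operates against (c): a current Tier 6 Notice is held. (i) operates (a current Provisional Declaration is held), but is set aside by (j): (j) operates against (i): the space is let for business use. (k) would limit (j) — a current Class B Approval is held — but (l) sets (k) aside: (l) operates against (k): a current Tier 1 Approval is held. (m) would limit (l) — assessed value is $186,500, below the $268,500 limit — but (n) sets (m) aside: (n) operates against (m): the baseline figure is 360, under the 376 limit. Exception (c) does not apply.
Exception (d) is satisfied on its face — the tenant is an immediate family member; there is no written lease; the coverage ratio is 23%, under the 26% limit. But applying paragraph (o): (o) is engaged — the property is publicly advertised. Exception (d) does not apply.
All of (e)'s requirements are met (the compliance score is 17 points, meeting the 13 points threshold; rent is paid in kind; the reportable unit count is 77, below the 84 limit). Turning to paragraph (p): (p) operates against (e): a current Provisional Exemption Letter is held. (e) is therefore removed.
No exception is made out. Tomás falls within the general rule.

Yes — Tomás must file Form RP-9.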